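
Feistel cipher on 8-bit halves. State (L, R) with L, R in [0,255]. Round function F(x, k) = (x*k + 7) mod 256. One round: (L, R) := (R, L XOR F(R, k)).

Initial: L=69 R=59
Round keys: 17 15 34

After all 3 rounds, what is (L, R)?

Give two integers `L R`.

Answer: 251 234

Derivation:
Round 1 (k=17): L=59 R=183
Round 2 (k=15): L=183 R=251
Round 3 (k=34): L=251 R=234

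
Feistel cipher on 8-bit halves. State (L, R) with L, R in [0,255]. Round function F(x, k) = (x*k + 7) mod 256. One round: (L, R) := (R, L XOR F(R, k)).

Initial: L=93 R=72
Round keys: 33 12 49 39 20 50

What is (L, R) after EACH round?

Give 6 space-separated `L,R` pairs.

Answer: 72,18 18,151 151,252 252,252 252,75 75,81

Derivation:
Round 1 (k=33): L=72 R=18
Round 2 (k=12): L=18 R=151
Round 3 (k=49): L=151 R=252
Round 4 (k=39): L=252 R=252
Round 5 (k=20): L=252 R=75
Round 6 (k=50): L=75 R=81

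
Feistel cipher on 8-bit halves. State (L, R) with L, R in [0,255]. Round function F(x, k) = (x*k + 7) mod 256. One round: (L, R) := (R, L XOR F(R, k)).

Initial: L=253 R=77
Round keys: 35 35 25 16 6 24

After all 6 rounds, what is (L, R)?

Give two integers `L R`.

Answer: 92 221

Derivation:
Round 1 (k=35): L=77 R=115
Round 2 (k=35): L=115 R=141
Round 3 (k=25): L=141 R=191
Round 4 (k=16): L=191 R=122
Round 5 (k=6): L=122 R=92
Round 6 (k=24): L=92 R=221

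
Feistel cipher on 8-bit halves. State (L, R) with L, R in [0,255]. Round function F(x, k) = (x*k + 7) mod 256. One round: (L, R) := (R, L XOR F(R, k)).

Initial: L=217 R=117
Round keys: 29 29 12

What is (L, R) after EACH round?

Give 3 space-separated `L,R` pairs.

Answer: 117,145 145,1 1,130

Derivation:
Round 1 (k=29): L=117 R=145
Round 2 (k=29): L=145 R=1
Round 3 (k=12): L=1 R=130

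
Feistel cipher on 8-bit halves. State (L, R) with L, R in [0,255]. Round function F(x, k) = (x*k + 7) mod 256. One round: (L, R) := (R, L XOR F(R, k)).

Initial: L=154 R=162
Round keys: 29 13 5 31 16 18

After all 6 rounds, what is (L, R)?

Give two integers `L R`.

Answer: 55 134

Derivation:
Round 1 (k=29): L=162 R=251
Round 2 (k=13): L=251 R=100
Round 3 (k=5): L=100 R=0
Round 4 (k=31): L=0 R=99
Round 5 (k=16): L=99 R=55
Round 6 (k=18): L=55 R=134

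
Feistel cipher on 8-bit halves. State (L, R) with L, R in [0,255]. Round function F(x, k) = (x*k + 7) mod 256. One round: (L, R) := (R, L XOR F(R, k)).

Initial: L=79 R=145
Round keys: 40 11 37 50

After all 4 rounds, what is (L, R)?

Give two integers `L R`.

Round 1 (k=40): L=145 R=224
Round 2 (k=11): L=224 R=54
Round 3 (k=37): L=54 R=53
Round 4 (k=50): L=53 R=87

Answer: 53 87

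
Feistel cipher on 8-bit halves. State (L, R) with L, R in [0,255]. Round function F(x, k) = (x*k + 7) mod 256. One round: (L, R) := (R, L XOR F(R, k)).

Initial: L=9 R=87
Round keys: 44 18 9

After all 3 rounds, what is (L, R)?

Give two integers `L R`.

Answer: 92 177

Derivation:
Round 1 (k=44): L=87 R=242
Round 2 (k=18): L=242 R=92
Round 3 (k=9): L=92 R=177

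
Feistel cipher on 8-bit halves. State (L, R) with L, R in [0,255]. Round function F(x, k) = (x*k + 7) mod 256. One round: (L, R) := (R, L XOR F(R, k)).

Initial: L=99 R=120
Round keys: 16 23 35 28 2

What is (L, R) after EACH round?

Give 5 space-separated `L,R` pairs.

Round 1 (k=16): L=120 R=228
Round 2 (k=23): L=228 R=251
Round 3 (k=35): L=251 R=188
Round 4 (k=28): L=188 R=108
Round 5 (k=2): L=108 R=99

Answer: 120,228 228,251 251,188 188,108 108,99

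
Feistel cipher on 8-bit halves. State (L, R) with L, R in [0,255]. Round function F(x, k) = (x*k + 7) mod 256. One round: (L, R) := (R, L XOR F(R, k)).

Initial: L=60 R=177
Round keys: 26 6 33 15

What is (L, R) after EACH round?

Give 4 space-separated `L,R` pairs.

Round 1 (k=26): L=177 R=61
Round 2 (k=6): L=61 R=196
Round 3 (k=33): L=196 R=118
Round 4 (k=15): L=118 R=53

Answer: 177,61 61,196 196,118 118,53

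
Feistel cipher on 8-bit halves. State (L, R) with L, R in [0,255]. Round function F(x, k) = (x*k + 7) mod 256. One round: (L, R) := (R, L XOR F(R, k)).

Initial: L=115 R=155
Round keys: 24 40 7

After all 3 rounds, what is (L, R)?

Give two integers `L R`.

Answer: 252 23

Derivation:
Round 1 (k=24): L=155 R=252
Round 2 (k=40): L=252 R=252
Round 3 (k=7): L=252 R=23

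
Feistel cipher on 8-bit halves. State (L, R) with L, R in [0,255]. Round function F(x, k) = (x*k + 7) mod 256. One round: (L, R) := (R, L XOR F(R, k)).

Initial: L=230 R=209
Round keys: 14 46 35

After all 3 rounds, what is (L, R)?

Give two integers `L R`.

Answer: 160 116

Derivation:
Round 1 (k=14): L=209 R=147
Round 2 (k=46): L=147 R=160
Round 3 (k=35): L=160 R=116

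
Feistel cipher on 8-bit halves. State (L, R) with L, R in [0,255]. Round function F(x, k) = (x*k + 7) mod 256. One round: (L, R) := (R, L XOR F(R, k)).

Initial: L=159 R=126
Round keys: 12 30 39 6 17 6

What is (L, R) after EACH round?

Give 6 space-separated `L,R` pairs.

Answer: 126,112 112,89 89,230 230,50 50,191 191,179

Derivation:
Round 1 (k=12): L=126 R=112
Round 2 (k=30): L=112 R=89
Round 3 (k=39): L=89 R=230
Round 4 (k=6): L=230 R=50
Round 5 (k=17): L=50 R=191
Round 6 (k=6): L=191 R=179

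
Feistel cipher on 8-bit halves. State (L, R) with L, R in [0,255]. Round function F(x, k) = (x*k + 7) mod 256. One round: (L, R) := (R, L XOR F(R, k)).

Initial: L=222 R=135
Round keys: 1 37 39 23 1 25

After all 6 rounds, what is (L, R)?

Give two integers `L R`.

Round 1 (k=1): L=135 R=80
Round 2 (k=37): L=80 R=16
Round 3 (k=39): L=16 R=39
Round 4 (k=23): L=39 R=152
Round 5 (k=1): L=152 R=184
Round 6 (k=25): L=184 R=103

Answer: 184 103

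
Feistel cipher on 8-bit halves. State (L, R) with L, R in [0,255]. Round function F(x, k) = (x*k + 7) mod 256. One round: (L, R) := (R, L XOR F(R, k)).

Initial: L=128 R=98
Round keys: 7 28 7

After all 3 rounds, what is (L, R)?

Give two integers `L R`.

Answer: 177 235

Derivation:
Round 1 (k=7): L=98 R=53
Round 2 (k=28): L=53 R=177
Round 3 (k=7): L=177 R=235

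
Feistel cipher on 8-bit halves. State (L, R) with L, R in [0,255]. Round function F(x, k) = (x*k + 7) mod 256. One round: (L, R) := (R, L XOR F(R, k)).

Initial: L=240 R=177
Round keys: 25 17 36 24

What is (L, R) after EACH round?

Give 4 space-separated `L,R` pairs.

Answer: 177,160 160,22 22,191 191,249

Derivation:
Round 1 (k=25): L=177 R=160
Round 2 (k=17): L=160 R=22
Round 3 (k=36): L=22 R=191
Round 4 (k=24): L=191 R=249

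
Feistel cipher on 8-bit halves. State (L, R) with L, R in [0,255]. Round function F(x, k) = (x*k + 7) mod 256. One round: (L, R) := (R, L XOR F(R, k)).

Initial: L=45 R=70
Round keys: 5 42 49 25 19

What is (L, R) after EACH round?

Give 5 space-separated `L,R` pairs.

Round 1 (k=5): L=70 R=72
Round 2 (k=42): L=72 R=145
Round 3 (k=49): L=145 R=128
Round 4 (k=25): L=128 R=22
Round 5 (k=19): L=22 R=41

Answer: 70,72 72,145 145,128 128,22 22,41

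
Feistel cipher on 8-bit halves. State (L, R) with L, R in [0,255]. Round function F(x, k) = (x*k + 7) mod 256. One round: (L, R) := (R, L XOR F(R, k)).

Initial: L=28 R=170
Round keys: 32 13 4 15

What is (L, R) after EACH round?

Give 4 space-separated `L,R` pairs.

Round 1 (k=32): L=170 R=91
Round 2 (k=13): L=91 R=12
Round 3 (k=4): L=12 R=108
Round 4 (k=15): L=108 R=87

Answer: 170,91 91,12 12,108 108,87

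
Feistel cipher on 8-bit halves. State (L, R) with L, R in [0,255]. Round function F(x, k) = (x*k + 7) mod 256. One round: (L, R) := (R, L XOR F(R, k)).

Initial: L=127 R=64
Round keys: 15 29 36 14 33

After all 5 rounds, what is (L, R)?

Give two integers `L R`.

Round 1 (k=15): L=64 R=184
Round 2 (k=29): L=184 R=159
Round 3 (k=36): L=159 R=219
Round 4 (k=14): L=219 R=158
Round 5 (k=33): L=158 R=190

Answer: 158 190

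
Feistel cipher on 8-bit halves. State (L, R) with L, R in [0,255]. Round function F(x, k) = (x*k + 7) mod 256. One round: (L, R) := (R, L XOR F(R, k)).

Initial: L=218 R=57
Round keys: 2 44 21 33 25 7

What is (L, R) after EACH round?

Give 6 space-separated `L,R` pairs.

Answer: 57,163 163,50 50,130 130,251 251,8 8,196

Derivation:
Round 1 (k=2): L=57 R=163
Round 2 (k=44): L=163 R=50
Round 3 (k=21): L=50 R=130
Round 4 (k=33): L=130 R=251
Round 5 (k=25): L=251 R=8
Round 6 (k=7): L=8 R=196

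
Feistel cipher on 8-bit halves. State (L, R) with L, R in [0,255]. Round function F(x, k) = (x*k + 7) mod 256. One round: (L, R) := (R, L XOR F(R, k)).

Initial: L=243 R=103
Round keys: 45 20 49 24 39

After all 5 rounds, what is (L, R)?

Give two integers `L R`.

Answer: 139 102

Derivation:
Round 1 (k=45): L=103 R=209
Round 2 (k=20): L=209 R=60
Round 3 (k=49): L=60 R=82
Round 4 (k=24): L=82 R=139
Round 5 (k=39): L=139 R=102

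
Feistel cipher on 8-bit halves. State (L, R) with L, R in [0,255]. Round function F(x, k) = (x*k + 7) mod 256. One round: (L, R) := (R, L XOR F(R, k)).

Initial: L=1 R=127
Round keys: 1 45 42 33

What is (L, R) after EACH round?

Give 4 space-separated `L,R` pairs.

Round 1 (k=1): L=127 R=135
Round 2 (k=45): L=135 R=189
Round 3 (k=42): L=189 R=142
Round 4 (k=33): L=142 R=232

Answer: 127,135 135,189 189,142 142,232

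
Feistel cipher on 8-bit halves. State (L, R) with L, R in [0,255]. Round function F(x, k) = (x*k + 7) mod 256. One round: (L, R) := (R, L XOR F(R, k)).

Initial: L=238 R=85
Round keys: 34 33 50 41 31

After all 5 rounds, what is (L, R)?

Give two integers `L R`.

Round 1 (k=34): L=85 R=191
Round 2 (k=33): L=191 R=243
Round 3 (k=50): L=243 R=194
Round 4 (k=41): L=194 R=234
Round 5 (k=31): L=234 R=159

Answer: 234 159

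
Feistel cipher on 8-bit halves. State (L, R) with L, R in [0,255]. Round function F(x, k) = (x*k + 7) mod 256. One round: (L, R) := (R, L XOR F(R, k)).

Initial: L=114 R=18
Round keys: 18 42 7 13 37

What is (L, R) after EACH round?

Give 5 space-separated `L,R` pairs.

Round 1 (k=18): L=18 R=57
Round 2 (k=42): L=57 R=115
Round 3 (k=7): L=115 R=21
Round 4 (k=13): L=21 R=107
Round 5 (k=37): L=107 R=107

Answer: 18,57 57,115 115,21 21,107 107,107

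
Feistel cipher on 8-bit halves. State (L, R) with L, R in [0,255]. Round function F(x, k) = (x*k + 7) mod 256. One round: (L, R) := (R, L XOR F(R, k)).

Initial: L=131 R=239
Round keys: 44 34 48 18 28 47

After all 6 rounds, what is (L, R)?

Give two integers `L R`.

Answer: 236 182

Derivation:
Round 1 (k=44): L=239 R=152
Round 2 (k=34): L=152 R=216
Round 3 (k=48): L=216 R=31
Round 4 (k=18): L=31 R=237
Round 5 (k=28): L=237 R=236
Round 6 (k=47): L=236 R=182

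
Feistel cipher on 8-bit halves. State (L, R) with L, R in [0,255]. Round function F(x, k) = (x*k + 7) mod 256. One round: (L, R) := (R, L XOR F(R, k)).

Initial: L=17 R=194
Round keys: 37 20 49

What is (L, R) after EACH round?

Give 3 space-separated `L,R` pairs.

Answer: 194,0 0,197 197,188

Derivation:
Round 1 (k=37): L=194 R=0
Round 2 (k=20): L=0 R=197
Round 3 (k=49): L=197 R=188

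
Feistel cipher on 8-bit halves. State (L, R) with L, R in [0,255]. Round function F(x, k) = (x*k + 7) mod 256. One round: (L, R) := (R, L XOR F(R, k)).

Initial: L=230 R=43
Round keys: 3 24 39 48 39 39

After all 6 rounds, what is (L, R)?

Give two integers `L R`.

Answer: 177 117

Derivation:
Round 1 (k=3): L=43 R=110
Round 2 (k=24): L=110 R=124
Round 3 (k=39): L=124 R=133
Round 4 (k=48): L=133 R=139
Round 5 (k=39): L=139 R=177
Round 6 (k=39): L=177 R=117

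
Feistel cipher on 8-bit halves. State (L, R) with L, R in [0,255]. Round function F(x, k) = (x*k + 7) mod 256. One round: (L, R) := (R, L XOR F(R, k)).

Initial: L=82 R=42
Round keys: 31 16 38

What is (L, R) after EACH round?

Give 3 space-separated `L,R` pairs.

Round 1 (k=31): L=42 R=79
Round 2 (k=16): L=79 R=221
Round 3 (k=38): L=221 R=154

Answer: 42,79 79,221 221,154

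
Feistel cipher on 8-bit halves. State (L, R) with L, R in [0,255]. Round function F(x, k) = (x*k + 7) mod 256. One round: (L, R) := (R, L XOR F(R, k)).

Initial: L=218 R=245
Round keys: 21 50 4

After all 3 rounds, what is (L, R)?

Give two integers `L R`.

Answer: 46 69

Derivation:
Round 1 (k=21): L=245 R=250
Round 2 (k=50): L=250 R=46
Round 3 (k=4): L=46 R=69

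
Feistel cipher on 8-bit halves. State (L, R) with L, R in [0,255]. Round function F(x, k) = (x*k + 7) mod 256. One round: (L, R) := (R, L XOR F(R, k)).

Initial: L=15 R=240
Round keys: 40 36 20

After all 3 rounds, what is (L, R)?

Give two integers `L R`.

Round 1 (k=40): L=240 R=136
Round 2 (k=36): L=136 R=215
Round 3 (k=20): L=215 R=91

Answer: 215 91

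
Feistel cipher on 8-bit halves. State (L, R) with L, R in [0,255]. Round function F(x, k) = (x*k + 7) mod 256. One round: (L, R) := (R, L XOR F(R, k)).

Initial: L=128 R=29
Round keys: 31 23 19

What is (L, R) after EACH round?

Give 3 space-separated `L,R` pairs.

Round 1 (k=31): L=29 R=10
Round 2 (k=23): L=10 R=240
Round 3 (k=19): L=240 R=221

Answer: 29,10 10,240 240,221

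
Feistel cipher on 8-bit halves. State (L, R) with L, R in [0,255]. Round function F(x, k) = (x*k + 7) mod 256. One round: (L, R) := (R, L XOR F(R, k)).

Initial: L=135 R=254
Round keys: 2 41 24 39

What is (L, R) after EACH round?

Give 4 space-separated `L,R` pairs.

Answer: 254,132 132,213 213,123 123,17

Derivation:
Round 1 (k=2): L=254 R=132
Round 2 (k=41): L=132 R=213
Round 3 (k=24): L=213 R=123
Round 4 (k=39): L=123 R=17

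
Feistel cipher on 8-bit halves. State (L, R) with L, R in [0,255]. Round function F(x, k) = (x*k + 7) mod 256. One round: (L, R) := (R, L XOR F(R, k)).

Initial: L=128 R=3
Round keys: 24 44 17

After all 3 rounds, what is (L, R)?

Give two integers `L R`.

Round 1 (k=24): L=3 R=207
Round 2 (k=44): L=207 R=152
Round 3 (k=17): L=152 R=208

Answer: 152 208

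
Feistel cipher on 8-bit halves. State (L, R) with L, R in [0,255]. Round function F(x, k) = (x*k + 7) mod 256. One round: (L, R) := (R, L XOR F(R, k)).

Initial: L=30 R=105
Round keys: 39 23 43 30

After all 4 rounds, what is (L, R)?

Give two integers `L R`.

Round 1 (k=39): L=105 R=24
Round 2 (k=23): L=24 R=70
Round 3 (k=43): L=70 R=209
Round 4 (k=30): L=209 R=195

Answer: 209 195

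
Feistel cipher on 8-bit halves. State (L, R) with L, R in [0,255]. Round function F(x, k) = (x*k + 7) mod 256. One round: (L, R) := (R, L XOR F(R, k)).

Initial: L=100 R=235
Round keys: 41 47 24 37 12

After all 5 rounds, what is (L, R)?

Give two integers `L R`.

Answer: 182 246

Derivation:
Round 1 (k=41): L=235 R=206
Round 2 (k=47): L=206 R=50
Round 3 (k=24): L=50 R=121
Round 4 (k=37): L=121 R=182
Round 5 (k=12): L=182 R=246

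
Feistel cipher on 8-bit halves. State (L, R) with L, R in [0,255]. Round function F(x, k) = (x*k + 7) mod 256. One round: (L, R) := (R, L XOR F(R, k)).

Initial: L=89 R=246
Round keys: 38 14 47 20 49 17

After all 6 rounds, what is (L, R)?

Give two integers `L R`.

Round 1 (k=38): L=246 R=210
Round 2 (k=14): L=210 R=117
Round 3 (k=47): L=117 R=80
Round 4 (k=20): L=80 R=50
Round 5 (k=49): L=50 R=201
Round 6 (k=17): L=201 R=82

Answer: 201 82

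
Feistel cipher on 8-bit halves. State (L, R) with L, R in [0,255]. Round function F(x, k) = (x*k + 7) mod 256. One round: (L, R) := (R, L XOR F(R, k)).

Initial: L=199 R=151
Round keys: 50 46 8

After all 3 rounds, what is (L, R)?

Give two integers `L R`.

Answer: 116 229

Derivation:
Round 1 (k=50): L=151 R=66
Round 2 (k=46): L=66 R=116
Round 3 (k=8): L=116 R=229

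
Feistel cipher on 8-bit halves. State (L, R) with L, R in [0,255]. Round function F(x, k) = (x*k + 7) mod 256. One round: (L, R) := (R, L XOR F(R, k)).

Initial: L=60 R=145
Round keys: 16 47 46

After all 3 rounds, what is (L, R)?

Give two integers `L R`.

Round 1 (k=16): L=145 R=43
Round 2 (k=47): L=43 R=125
Round 3 (k=46): L=125 R=86

Answer: 125 86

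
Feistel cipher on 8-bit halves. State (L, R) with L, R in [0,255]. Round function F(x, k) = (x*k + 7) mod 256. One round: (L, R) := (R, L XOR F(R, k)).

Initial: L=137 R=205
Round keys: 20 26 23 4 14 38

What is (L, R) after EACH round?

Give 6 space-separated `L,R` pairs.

Answer: 205,130 130,246 246,163 163,101 101,46 46,190

Derivation:
Round 1 (k=20): L=205 R=130
Round 2 (k=26): L=130 R=246
Round 3 (k=23): L=246 R=163
Round 4 (k=4): L=163 R=101
Round 5 (k=14): L=101 R=46
Round 6 (k=38): L=46 R=190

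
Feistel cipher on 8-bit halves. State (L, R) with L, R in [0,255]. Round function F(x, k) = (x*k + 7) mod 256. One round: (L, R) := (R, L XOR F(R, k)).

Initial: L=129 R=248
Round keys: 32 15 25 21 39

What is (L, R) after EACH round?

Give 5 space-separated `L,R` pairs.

Round 1 (k=32): L=248 R=134
Round 2 (k=15): L=134 R=25
Round 3 (k=25): L=25 R=254
Round 4 (k=21): L=254 R=196
Round 5 (k=39): L=196 R=29

Answer: 248,134 134,25 25,254 254,196 196,29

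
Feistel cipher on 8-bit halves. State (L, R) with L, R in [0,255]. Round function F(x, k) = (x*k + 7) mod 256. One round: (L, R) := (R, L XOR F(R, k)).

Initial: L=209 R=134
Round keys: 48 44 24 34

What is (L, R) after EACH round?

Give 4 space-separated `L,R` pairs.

Round 1 (k=48): L=134 R=246
Round 2 (k=44): L=246 R=201
Round 3 (k=24): L=201 R=41
Round 4 (k=34): L=41 R=176

Answer: 134,246 246,201 201,41 41,176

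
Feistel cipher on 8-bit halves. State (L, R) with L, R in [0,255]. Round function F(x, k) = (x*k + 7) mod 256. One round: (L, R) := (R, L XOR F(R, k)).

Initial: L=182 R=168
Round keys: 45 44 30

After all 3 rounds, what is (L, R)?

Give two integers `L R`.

Round 1 (k=45): L=168 R=57
Round 2 (k=44): L=57 R=123
Round 3 (k=30): L=123 R=72

Answer: 123 72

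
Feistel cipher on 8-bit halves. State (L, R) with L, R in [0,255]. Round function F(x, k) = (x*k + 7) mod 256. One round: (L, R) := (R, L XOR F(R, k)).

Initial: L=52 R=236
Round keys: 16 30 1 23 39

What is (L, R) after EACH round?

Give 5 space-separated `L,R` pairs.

Answer: 236,243 243,109 109,135 135,69 69,13

Derivation:
Round 1 (k=16): L=236 R=243
Round 2 (k=30): L=243 R=109
Round 3 (k=1): L=109 R=135
Round 4 (k=23): L=135 R=69
Round 5 (k=39): L=69 R=13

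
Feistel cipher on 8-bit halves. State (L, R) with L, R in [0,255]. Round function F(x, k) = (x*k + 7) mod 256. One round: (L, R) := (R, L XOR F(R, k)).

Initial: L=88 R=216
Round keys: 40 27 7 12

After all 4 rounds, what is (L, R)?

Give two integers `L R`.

Round 1 (k=40): L=216 R=159
Round 2 (k=27): L=159 R=20
Round 3 (k=7): L=20 R=12
Round 4 (k=12): L=12 R=131

Answer: 12 131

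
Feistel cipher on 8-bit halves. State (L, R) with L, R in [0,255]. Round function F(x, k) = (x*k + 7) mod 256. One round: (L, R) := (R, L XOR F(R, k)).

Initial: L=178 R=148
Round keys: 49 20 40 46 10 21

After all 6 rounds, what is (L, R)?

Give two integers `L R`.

Round 1 (k=49): L=148 R=233
Round 2 (k=20): L=233 R=175
Round 3 (k=40): L=175 R=182
Round 4 (k=46): L=182 R=20
Round 5 (k=10): L=20 R=121
Round 6 (k=21): L=121 R=224

Answer: 121 224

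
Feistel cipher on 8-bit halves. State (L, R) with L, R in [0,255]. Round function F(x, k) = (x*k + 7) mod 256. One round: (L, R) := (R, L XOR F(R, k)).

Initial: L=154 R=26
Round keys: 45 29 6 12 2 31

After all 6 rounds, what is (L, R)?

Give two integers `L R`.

Answer: 177 101

Derivation:
Round 1 (k=45): L=26 R=3
Round 2 (k=29): L=3 R=68
Round 3 (k=6): L=68 R=156
Round 4 (k=12): L=156 R=19
Round 5 (k=2): L=19 R=177
Round 6 (k=31): L=177 R=101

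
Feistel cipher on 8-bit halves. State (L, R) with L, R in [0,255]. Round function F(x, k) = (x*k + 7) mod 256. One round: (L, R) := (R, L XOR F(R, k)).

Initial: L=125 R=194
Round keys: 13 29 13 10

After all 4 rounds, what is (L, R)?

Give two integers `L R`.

Answer: 88 6

Derivation:
Round 1 (k=13): L=194 R=156
Round 2 (k=29): L=156 R=113
Round 3 (k=13): L=113 R=88
Round 4 (k=10): L=88 R=6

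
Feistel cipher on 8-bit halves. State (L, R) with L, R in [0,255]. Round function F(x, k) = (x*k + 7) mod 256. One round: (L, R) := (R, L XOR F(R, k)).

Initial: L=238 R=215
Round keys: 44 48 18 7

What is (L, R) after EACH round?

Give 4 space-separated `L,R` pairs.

Answer: 215,21 21,32 32,82 82,101

Derivation:
Round 1 (k=44): L=215 R=21
Round 2 (k=48): L=21 R=32
Round 3 (k=18): L=32 R=82
Round 4 (k=7): L=82 R=101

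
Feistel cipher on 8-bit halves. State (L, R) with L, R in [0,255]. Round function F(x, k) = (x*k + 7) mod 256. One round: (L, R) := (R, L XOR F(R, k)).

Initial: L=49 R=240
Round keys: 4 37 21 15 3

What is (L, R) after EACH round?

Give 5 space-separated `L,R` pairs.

Round 1 (k=4): L=240 R=246
Round 2 (k=37): L=246 R=101
Round 3 (k=21): L=101 R=166
Round 4 (k=15): L=166 R=164
Round 5 (k=3): L=164 R=85

Answer: 240,246 246,101 101,166 166,164 164,85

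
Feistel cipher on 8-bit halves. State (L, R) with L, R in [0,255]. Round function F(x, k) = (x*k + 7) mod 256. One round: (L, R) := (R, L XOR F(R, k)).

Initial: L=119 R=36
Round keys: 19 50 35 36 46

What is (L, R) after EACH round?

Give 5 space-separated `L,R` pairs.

Answer: 36,196 196,107 107,108 108,92 92,227

Derivation:
Round 1 (k=19): L=36 R=196
Round 2 (k=50): L=196 R=107
Round 3 (k=35): L=107 R=108
Round 4 (k=36): L=108 R=92
Round 5 (k=46): L=92 R=227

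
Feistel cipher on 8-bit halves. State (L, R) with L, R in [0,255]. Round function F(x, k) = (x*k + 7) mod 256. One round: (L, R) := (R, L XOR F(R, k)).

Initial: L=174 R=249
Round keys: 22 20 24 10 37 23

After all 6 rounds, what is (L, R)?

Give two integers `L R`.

Round 1 (k=22): L=249 R=195
Round 2 (k=20): L=195 R=186
Round 3 (k=24): L=186 R=180
Round 4 (k=10): L=180 R=181
Round 5 (k=37): L=181 R=132
Round 6 (k=23): L=132 R=86

Answer: 132 86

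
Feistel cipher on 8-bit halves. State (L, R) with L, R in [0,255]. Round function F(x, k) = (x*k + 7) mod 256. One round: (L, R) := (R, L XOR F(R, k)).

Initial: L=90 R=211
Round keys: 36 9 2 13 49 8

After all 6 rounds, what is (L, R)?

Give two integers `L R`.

Round 1 (k=36): L=211 R=233
Round 2 (k=9): L=233 R=235
Round 3 (k=2): L=235 R=52
Round 4 (k=13): L=52 R=64
Round 5 (k=49): L=64 R=115
Round 6 (k=8): L=115 R=223

Answer: 115 223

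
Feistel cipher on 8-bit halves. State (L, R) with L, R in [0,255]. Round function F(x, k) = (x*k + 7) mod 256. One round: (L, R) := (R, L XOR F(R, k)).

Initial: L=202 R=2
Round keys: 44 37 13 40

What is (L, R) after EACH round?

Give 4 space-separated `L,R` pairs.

Round 1 (k=44): L=2 R=149
Round 2 (k=37): L=149 R=146
Round 3 (k=13): L=146 R=228
Round 4 (k=40): L=228 R=53

Answer: 2,149 149,146 146,228 228,53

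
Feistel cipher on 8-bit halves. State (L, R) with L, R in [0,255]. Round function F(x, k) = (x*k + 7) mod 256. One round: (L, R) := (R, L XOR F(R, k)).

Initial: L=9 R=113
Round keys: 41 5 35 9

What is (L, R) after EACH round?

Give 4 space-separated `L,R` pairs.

Answer: 113,41 41,165 165,191 191,27

Derivation:
Round 1 (k=41): L=113 R=41
Round 2 (k=5): L=41 R=165
Round 3 (k=35): L=165 R=191
Round 4 (k=9): L=191 R=27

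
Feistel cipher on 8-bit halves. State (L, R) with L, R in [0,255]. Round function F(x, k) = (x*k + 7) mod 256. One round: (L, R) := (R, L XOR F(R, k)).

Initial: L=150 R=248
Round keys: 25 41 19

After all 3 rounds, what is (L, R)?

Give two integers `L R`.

Answer: 224 14

Derivation:
Round 1 (k=25): L=248 R=169
Round 2 (k=41): L=169 R=224
Round 3 (k=19): L=224 R=14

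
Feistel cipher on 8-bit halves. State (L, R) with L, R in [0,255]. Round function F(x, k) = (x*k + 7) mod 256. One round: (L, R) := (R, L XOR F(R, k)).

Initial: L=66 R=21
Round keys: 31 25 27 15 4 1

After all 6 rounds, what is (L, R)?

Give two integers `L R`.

Round 1 (k=31): L=21 R=208
Round 2 (k=25): L=208 R=66
Round 3 (k=27): L=66 R=45
Round 4 (k=15): L=45 R=232
Round 5 (k=4): L=232 R=138
Round 6 (k=1): L=138 R=121

Answer: 138 121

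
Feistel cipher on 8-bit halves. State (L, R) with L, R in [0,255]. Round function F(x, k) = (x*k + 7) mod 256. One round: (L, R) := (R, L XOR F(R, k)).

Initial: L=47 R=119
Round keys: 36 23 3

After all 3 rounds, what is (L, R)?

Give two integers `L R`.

Answer: 76 7

Derivation:
Round 1 (k=36): L=119 R=236
Round 2 (k=23): L=236 R=76
Round 3 (k=3): L=76 R=7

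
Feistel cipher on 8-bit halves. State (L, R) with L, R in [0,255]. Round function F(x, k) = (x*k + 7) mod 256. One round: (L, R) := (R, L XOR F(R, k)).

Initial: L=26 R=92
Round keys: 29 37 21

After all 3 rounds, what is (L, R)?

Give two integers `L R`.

Answer: 104 230

Derivation:
Round 1 (k=29): L=92 R=105
Round 2 (k=37): L=105 R=104
Round 3 (k=21): L=104 R=230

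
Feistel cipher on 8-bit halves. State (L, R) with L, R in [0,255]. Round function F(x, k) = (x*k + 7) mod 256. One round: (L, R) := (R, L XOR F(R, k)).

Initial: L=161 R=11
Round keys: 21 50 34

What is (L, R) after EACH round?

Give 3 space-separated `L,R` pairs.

Answer: 11,79 79,126 126,140

Derivation:
Round 1 (k=21): L=11 R=79
Round 2 (k=50): L=79 R=126
Round 3 (k=34): L=126 R=140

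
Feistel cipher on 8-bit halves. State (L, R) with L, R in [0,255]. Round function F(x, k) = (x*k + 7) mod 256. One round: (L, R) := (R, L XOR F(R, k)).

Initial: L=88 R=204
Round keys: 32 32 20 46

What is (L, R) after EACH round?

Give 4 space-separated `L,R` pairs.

Answer: 204,223 223,43 43,188 188,228

Derivation:
Round 1 (k=32): L=204 R=223
Round 2 (k=32): L=223 R=43
Round 3 (k=20): L=43 R=188
Round 4 (k=46): L=188 R=228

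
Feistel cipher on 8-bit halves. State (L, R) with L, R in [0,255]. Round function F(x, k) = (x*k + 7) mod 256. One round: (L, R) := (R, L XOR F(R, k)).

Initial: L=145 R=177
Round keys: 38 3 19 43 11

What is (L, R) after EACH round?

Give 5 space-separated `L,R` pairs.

Round 1 (k=38): L=177 R=220
Round 2 (k=3): L=220 R=42
Round 3 (k=19): L=42 R=249
Round 4 (k=43): L=249 R=240
Round 5 (k=11): L=240 R=174

Answer: 177,220 220,42 42,249 249,240 240,174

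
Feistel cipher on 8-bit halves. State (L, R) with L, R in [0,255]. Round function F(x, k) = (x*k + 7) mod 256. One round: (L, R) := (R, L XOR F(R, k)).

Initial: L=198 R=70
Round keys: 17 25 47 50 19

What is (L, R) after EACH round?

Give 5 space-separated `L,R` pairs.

Answer: 70,107 107,60 60,96 96,251 251,200

Derivation:
Round 1 (k=17): L=70 R=107
Round 2 (k=25): L=107 R=60
Round 3 (k=47): L=60 R=96
Round 4 (k=50): L=96 R=251
Round 5 (k=19): L=251 R=200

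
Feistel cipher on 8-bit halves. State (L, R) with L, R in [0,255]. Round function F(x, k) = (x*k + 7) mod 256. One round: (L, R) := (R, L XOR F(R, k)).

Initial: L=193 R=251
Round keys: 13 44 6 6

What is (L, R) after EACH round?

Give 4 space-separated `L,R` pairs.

Answer: 251,7 7,192 192,128 128,199

Derivation:
Round 1 (k=13): L=251 R=7
Round 2 (k=44): L=7 R=192
Round 3 (k=6): L=192 R=128
Round 4 (k=6): L=128 R=199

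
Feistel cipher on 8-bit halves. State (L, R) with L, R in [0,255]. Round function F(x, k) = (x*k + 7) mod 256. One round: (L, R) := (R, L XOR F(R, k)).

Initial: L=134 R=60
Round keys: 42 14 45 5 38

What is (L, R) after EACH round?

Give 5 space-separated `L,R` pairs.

Answer: 60,89 89,217 217,117 117,137 137,40

Derivation:
Round 1 (k=42): L=60 R=89
Round 2 (k=14): L=89 R=217
Round 3 (k=45): L=217 R=117
Round 4 (k=5): L=117 R=137
Round 5 (k=38): L=137 R=40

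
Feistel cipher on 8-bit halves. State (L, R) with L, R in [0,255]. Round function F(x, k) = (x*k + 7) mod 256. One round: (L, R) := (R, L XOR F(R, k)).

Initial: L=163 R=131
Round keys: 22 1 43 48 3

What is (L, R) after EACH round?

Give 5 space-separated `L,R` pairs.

Answer: 131,234 234,114 114,199 199,37 37,177

Derivation:
Round 1 (k=22): L=131 R=234
Round 2 (k=1): L=234 R=114
Round 3 (k=43): L=114 R=199
Round 4 (k=48): L=199 R=37
Round 5 (k=3): L=37 R=177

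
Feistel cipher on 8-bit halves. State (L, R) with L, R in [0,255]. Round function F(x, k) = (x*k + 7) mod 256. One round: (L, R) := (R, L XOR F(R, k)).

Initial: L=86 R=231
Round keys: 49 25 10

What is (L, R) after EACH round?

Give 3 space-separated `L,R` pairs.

Round 1 (k=49): L=231 R=104
Round 2 (k=25): L=104 R=200
Round 3 (k=10): L=200 R=191

Answer: 231,104 104,200 200,191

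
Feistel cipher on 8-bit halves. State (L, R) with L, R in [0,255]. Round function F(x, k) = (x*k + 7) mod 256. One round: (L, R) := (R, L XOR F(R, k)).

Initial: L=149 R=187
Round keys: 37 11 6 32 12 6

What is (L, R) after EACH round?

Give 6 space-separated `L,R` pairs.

Answer: 187,155 155,11 11,210 210,76 76,69 69,233

Derivation:
Round 1 (k=37): L=187 R=155
Round 2 (k=11): L=155 R=11
Round 3 (k=6): L=11 R=210
Round 4 (k=32): L=210 R=76
Round 5 (k=12): L=76 R=69
Round 6 (k=6): L=69 R=233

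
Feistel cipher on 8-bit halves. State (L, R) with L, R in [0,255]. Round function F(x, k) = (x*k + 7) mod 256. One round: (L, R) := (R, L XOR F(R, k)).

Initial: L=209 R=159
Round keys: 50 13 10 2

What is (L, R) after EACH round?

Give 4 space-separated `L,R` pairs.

Round 1 (k=50): L=159 R=196
Round 2 (k=13): L=196 R=100
Round 3 (k=10): L=100 R=43
Round 4 (k=2): L=43 R=57

Answer: 159,196 196,100 100,43 43,57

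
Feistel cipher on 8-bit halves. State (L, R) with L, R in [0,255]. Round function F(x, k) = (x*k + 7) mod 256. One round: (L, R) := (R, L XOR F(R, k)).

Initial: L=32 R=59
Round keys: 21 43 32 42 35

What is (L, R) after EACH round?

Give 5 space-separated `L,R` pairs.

Answer: 59,254 254,138 138,185 185,235 235,145

Derivation:
Round 1 (k=21): L=59 R=254
Round 2 (k=43): L=254 R=138
Round 3 (k=32): L=138 R=185
Round 4 (k=42): L=185 R=235
Round 5 (k=35): L=235 R=145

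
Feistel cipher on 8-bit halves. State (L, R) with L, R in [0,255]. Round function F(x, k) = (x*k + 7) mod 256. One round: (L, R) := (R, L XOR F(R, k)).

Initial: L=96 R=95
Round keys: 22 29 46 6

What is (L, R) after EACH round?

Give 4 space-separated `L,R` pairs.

Answer: 95,81 81,107 107,16 16,12

Derivation:
Round 1 (k=22): L=95 R=81
Round 2 (k=29): L=81 R=107
Round 3 (k=46): L=107 R=16
Round 4 (k=6): L=16 R=12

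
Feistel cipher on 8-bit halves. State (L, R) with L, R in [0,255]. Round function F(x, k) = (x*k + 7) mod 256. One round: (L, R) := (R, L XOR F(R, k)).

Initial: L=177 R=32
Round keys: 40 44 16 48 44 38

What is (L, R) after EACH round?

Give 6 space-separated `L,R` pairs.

Round 1 (k=40): L=32 R=182
Round 2 (k=44): L=182 R=111
Round 3 (k=16): L=111 R=65
Round 4 (k=48): L=65 R=88
Round 5 (k=44): L=88 R=102
Round 6 (k=38): L=102 R=115

Answer: 32,182 182,111 111,65 65,88 88,102 102,115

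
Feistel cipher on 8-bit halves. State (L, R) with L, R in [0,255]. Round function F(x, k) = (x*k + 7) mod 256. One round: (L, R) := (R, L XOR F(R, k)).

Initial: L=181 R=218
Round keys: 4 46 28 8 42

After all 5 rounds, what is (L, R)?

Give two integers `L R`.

Answer: 38 26

Derivation:
Round 1 (k=4): L=218 R=218
Round 2 (k=46): L=218 R=233
Round 3 (k=28): L=233 R=89
Round 4 (k=8): L=89 R=38
Round 5 (k=42): L=38 R=26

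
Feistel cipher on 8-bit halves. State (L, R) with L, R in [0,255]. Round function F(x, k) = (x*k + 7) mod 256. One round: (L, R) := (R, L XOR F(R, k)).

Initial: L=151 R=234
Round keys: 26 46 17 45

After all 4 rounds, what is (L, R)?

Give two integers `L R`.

Answer: 224 2

Derivation:
Round 1 (k=26): L=234 R=92
Round 2 (k=46): L=92 R=101
Round 3 (k=17): L=101 R=224
Round 4 (k=45): L=224 R=2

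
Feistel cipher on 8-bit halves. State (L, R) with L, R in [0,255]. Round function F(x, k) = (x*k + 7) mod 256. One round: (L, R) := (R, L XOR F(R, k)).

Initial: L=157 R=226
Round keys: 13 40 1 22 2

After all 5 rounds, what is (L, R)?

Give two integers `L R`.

Answer: 226 91

Derivation:
Round 1 (k=13): L=226 R=28
Round 2 (k=40): L=28 R=133
Round 3 (k=1): L=133 R=144
Round 4 (k=22): L=144 R=226
Round 5 (k=2): L=226 R=91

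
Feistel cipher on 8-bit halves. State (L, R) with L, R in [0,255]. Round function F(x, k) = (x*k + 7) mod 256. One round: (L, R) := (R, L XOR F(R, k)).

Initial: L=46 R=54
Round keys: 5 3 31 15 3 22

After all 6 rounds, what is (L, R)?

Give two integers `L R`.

Round 1 (k=5): L=54 R=59
Round 2 (k=3): L=59 R=142
Round 3 (k=31): L=142 R=2
Round 4 (k=15): L=2 R=171
Round 5 (k=3): L=171 R=10
Round 6 (k=22): L=10 R=72

Answer: 10 72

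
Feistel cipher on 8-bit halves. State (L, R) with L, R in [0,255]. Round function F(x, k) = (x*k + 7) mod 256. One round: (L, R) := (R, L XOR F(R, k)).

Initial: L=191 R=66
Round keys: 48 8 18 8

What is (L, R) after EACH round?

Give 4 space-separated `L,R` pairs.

Round 1 (k=48): L=66 R=216
Round 2 (k=8): L=216 R=133
Round 3 (k=18): L=133 R=185
Round 4 (k=8): L=185 R=74

Answer: 66,216 216,133 133,185 185,74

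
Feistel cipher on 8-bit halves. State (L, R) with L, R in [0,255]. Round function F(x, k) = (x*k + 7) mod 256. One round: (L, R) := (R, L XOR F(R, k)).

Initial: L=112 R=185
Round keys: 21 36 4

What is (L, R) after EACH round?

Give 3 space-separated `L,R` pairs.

Round 1 (k=21): L=185 R=68
Round 2 (k=36): L=68 R=46
Round 3 (k=4): L=46 R=251

Answer: 185,68 68,46 46,251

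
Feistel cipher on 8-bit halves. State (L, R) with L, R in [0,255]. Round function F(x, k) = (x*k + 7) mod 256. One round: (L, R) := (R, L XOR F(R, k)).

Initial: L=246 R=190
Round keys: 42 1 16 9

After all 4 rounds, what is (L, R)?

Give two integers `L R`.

Answer: 226 139

Derivation:
Round 1 (k=42): L=190 R=197
Round 2 (k=1): L=197 R=114
Round 3 (k=16): L=114 R=226
Round 4 (k=9): L=226 R=139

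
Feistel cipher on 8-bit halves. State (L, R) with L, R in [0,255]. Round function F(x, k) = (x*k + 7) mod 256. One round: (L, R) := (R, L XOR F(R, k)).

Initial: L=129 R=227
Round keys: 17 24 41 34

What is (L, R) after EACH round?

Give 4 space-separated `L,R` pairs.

Answer: 227,155 155,108 108,200 200,251

Derivation:
Round 1 (k=17): L=227 R=155
Round 2 (k=24): L=155 R=108
Round 3 (k=41): L=108 R=200
Round 4 (k=34): L=200 R=251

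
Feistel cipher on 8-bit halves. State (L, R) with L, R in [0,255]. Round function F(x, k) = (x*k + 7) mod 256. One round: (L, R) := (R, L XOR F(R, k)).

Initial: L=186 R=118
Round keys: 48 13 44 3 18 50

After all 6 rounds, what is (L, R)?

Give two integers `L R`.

Round 1 (k=48): L=118 R=157
Round 2 (k=13): L=157 R=118
Round 3 (k=44): L=118 R=210
Round 4 (k=3): L=210 R=11
Round 5 (k=18): L=11 R=31
Round 6 (k=50): L=31 R=30

Answer: 31 30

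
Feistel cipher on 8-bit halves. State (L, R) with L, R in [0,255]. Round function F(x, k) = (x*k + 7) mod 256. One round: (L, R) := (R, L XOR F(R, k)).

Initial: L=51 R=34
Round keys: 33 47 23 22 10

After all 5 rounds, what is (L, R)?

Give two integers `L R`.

Answer: 236 165

Derivation:
Round 1 (k=33): L=34 R=90
Round 2 (k=47): L=90 R=175
Round 3 (k=23): L=175 R=154
Round 4 (k=22): L=154 R=236
Round 5 (k=10): L=236 R=165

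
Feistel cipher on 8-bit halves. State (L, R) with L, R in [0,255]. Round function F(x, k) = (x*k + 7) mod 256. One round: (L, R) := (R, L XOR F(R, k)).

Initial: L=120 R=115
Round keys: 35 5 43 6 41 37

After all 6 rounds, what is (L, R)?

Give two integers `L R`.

Round 1 (k=35): L=115 R=184
Round 2 (k=5): L=184 R=236
Round 3 (k=43): L=236 R=19
Round 4 (k=6): L=19 R=149
Round 5 (k=41): L=149 R=247
Round 6 (k=37): L=247 R=47

Answer: 247 47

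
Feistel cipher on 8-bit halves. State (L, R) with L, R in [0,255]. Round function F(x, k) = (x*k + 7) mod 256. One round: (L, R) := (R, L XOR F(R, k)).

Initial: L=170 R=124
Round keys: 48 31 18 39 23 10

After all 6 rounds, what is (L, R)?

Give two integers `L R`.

Round 1 (k=48): L=124 R=237
Round 2 (k=31): L=237 R=198
Round 3 (k=18): L=198 R=30
Round 4 (k=39): L=30 R=95
Round 5 (k=23): L=95 R=142
Round 6 (k=10): L=142 R=204

Answer: 142 204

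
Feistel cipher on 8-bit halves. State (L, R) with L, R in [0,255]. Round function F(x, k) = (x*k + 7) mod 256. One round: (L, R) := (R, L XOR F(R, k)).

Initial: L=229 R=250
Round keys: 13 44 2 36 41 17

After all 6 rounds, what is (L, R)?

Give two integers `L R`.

Answer: 16 161

Derivation:
Round 1 (k=13): L=250 R=92
Round 2 (k=44): L=92 R=45
Round 3 (k=2): L=45 R=61
Round 4 (k=36): L=61 R=182
Round 5 (k=41): L=182 R=16
Round 6 (k=17): L=16 R=161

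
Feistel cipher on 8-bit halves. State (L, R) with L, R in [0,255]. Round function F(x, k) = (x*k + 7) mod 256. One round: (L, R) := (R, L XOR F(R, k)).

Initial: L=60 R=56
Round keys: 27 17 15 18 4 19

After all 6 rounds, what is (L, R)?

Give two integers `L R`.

Answer: 45 223

Derivation:
Round 1 (k=27): L=56 R=211
Round 2 (k=17): L=211 R=50
Round 3 (k=15): L=50 R=38
Round 4 (k=18): L=38 R=129
Round 5 (k=4): L=129 R=45
Round 6 (k=19): L=45 R=223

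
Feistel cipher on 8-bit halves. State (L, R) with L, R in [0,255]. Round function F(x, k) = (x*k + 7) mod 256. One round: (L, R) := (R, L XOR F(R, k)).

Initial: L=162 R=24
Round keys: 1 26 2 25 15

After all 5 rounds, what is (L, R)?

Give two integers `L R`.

Round 1 (k=1): L=24 R=189
Round 2 (k=26): L=189 R=33
Round 3 (k=2): L=33 R=244
Round 4 (k=25): L=244 R=250
Round 5 (k=15): L=250 R=89

Answer: 250 89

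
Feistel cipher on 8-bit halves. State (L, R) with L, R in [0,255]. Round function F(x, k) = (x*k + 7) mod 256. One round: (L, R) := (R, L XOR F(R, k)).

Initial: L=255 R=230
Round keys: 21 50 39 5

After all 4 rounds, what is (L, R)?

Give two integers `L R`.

Answer: 136 82

Derivation:
Round 1 (k=21): L=230 R=26
Round 2 (k=50): L=26 R=253
Round 3 (k=39): L=253 R=136
Round 4 (k=5): L=136 R=82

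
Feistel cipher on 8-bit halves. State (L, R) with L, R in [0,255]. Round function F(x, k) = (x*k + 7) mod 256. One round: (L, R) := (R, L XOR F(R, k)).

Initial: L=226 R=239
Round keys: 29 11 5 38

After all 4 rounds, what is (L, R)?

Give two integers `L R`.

Round 1 (k=29): L=239 R=248
Round 2 (k=11): L=248 R=64
Round 3 (k=5): L=64 R=191
Round 4 (k=38): L=191 R=33

Answer: 191 33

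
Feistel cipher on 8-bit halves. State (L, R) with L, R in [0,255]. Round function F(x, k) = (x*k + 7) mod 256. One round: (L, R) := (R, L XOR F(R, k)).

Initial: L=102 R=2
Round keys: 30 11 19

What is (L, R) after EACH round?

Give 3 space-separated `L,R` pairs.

Answer: 2,37 37,156 156,190

Derivation:
Round 1 (k=30): L=2 R=37
Round 2 (k=11): L=37 R=156
Round 3 (k=19): L=156 R=190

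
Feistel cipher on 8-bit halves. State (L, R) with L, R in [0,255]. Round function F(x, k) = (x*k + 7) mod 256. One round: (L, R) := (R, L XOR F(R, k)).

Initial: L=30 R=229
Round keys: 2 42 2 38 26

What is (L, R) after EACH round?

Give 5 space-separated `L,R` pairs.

Round 1 (k=2): L=229 R=207
Round 2 (k=42): L=207 R=24
Round 3 (k=2): L=24 R=248
Round 4 (k=38): L=248 R=207
Round 5 (k=26): L=207 R=245

Answer: 229,207 207,24 24,248 248,207 207,245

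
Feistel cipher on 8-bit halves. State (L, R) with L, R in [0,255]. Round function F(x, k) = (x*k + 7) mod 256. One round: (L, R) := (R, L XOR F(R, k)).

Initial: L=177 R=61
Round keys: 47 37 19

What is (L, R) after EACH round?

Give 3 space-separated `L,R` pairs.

Answer: 61,139 139,35 35,43

Derivation:
Round 1 (k=47): L=61 R=139
Round 2 (k=37): L=139 R=35
Round 3 (k=19): L=35 R=43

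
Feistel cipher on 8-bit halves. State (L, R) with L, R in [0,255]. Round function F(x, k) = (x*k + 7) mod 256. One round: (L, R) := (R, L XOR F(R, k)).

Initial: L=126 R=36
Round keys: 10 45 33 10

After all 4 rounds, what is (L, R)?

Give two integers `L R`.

Round 1 (k=10): L=36 R=17
Round 2 (k=45): L=17 R=32
Round 3 (k=33): L=32 R=54
Round 4 (k=10): L=54 R=3

Answer: 54 3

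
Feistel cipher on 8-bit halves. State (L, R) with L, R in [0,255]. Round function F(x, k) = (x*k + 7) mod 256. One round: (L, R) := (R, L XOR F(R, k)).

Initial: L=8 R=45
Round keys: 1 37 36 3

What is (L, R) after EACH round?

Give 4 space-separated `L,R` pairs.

Round 1 (k=1): L=45 R=60
Round 2 (k=37): L=60 R=158
Round 3 (k=36): L=158 R=3
Round 4 (k=3): L=3 R=142

Answer: 45,60 60,158 158,3 3,142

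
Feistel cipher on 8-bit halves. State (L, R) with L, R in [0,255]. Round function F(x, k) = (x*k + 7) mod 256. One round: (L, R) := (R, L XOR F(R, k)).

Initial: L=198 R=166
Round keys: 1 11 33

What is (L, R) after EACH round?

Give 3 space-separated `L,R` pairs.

Answer: 166,107 107,6 6,166

Derivation:
Round 1 (k=1): L=166 R=107
Round 2 (k=11): L=107 R=6
Round 3 (k=33): L=6 R=166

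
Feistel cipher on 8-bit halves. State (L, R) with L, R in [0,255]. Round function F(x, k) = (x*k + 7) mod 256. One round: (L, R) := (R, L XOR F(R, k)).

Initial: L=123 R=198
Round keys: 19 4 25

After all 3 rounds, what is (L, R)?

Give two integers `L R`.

Round 1 (k=19): L=198 R=194
Round 2 (k=4): L=194 R=201
Round 3 (k=25): L=201 R=106

Answer: 201 106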